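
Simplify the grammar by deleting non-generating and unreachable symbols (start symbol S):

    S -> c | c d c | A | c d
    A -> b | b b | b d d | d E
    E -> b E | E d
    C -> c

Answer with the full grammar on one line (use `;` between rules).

Generating nonterminals: {A, C, S}.
Reachable from S after that: {A, S}.
Removed useless symbols: {C, E} and every production mentioning them.

S -> c | c d c | A | c d; A -> b | b b | b d d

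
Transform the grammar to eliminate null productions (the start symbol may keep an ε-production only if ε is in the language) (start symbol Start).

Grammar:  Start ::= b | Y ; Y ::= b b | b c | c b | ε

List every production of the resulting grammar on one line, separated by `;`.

The nullable symbols are {Start, Y}.
ε ∈ L(G) since Start is nullable, so keep Start → ε.

Start ::= b | Y | ε; Y ::= b b | b c | c b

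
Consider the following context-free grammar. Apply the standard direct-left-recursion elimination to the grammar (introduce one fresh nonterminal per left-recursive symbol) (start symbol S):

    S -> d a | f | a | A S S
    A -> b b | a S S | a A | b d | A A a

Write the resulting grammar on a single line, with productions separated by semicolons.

S -> d a | f | a | A S S; A -> b b A' | a S S A' | a A A' | b d A'; A' -> A a A' | epsilon

Left recursion appears on A.
For A: α = {A a}, β = {b b, a S S, a A, b d}. Rewrite as A → β A' and A' → α A' | ε.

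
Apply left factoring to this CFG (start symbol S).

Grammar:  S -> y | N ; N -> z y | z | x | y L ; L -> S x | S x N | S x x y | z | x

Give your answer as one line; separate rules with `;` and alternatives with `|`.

N has alternatives sharing prefix 'z': factor to N → z N' with N' → y | ε.
L has alternatives sharing prefix 'S x': factor to L → S x L' with L' → ε | N | x y.

S -> y | N; N -> x | y L | z N'; L -> z | x | S x L'; N' -> y | ε; L' -> ε | N | x y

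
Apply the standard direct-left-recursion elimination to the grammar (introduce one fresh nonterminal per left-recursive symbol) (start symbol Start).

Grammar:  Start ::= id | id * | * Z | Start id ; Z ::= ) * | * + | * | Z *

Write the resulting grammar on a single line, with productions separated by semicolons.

Left recursion appears on Start, Z.
For Start: α = {id}, β = {id, id *, * Z}. Rewrite as Start → β Start1 and Start1 → α Start1 | ε.
For Z: α = {*}, β = {) *, * +, *}. Rewrite as Z → β Z1 and Z1 → α Z1 | ε.

Start ::= id Start1 | id * Start1 | * Z Start1; Z ::= ) * Z1 | * + Z1 | * Z1; Start1 ::= id Start1 | ε; Z1 ::= * Z1 | ε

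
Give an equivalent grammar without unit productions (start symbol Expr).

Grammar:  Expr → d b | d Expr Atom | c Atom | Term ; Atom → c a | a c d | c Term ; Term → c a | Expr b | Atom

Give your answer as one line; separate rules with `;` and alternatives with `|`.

Unit pairs: Expr ⇒* {Atom, Term}; Term ⇒* {Atom}.
Replace each nonterminal's rules with the union of the non-unit rules of every nonterminal it unit-derives.

Expr → c a | Expr b | a c d | c Term | d b | d Expr Atom | c Atom; Atom → c a | a c d | c Term; Term → c a | Expr b | a c d | c Term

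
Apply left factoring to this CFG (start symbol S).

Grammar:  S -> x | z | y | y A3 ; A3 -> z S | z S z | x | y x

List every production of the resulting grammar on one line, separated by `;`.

S has alternatives sharing prefix 'y': factor to S → y S' with S' → ε | A3.
A3 has alternatives sharing prefix 'z S': factor to A3 → z S A3' with A3' → ε | z.

S -> x | z | y S'; A3 -> x | y x | z S A3'; S' -> ε | A3; A3' -> ε | z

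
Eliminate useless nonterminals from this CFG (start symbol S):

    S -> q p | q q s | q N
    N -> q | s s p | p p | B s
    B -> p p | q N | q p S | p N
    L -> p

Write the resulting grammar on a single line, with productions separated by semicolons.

S -> q p | q q s | q N; N -> q | s s p | p p | B s; B -> p p | q N | q p S | p N

Generating nonterminals: {B, L, N, S}.
Reachable from S after that: {B, N, S}.
Removed useless symbols: {L} and every production mentioning them.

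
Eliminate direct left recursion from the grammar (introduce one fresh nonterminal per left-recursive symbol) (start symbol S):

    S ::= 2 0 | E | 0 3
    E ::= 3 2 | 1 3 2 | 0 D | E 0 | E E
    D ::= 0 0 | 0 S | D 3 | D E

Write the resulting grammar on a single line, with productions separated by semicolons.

Left recursion appears on E, D.
For E: α = {0, E}, β = {3 2, 1 3 2, 0 D}. Rewrite as E → β E' and E' → α E' | ε.
For D: α = {3, E}, β = {0 0, 0 S}. Rewrite as D → β D' and D' → α D' | ε.

S ::= 2 0 | E | 0 3; E ::= 3 2 E' | 1 3 2 E' | 0 D E'; D ::= 0 0 D' | 0 S D'; E' ::= 0 E' | E E' | ε; D' ::= 3 D' | E D' | ε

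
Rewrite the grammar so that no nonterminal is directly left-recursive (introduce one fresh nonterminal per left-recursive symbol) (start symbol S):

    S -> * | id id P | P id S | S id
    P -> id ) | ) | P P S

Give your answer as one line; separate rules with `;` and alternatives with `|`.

S -> * S' | id id P S' | P id S S'; P -> id ) P' | ) P'; S' -> id S' | ε; P' -> P S P' | ε

S, P are directly left-recursive.
For S: α = {id}, β = {*, id id P, P id S}. Rewrite as S → β S' and S' → α S' | ε.
For P: α = {P S}, β = {id ), )}. Rewrite as P → β P' and P' → α P' | ε.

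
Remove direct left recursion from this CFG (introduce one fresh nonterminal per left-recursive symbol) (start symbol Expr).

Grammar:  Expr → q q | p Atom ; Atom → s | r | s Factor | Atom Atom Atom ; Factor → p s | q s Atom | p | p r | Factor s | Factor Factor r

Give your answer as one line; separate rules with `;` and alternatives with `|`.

Atom, Factor are directly left-recursive.
For Atom: α = {Atom Atom}, β = {s, r, s Factor}. Rewrite as Atom → β Atom1 and Atom1 → α Atom1 | ε.
For Factor: α = {s, Factor r}, β = {p s, q s Atom, p, p r}. Rewrite as Factor → β Factor1 and Factor1 → α Factor1 | ε.

Expr → q q | p Atom; Atom → s Atom1 | r Atom1 | s Factor Atom1; Factor → p s Factor1 | q s Atom Factor1 | p Factor1 | p r Factor1; Atom1 → Atom Atom Atom1 | ε; Factor1 → s Factor1 | Factor r Factor1 | ε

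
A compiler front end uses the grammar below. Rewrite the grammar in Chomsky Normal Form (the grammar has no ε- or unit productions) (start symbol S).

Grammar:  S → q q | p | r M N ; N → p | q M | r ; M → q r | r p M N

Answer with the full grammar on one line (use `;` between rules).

S → X1 X1 | p | X2 Y1; N → p | X1 M | r; M → X1 X2 | X2 Y2; X1 → q; X2 → r; X3 → p; Y1 → M N; Y2 → X3 Y3; Y3 → M N

Introduce a nonterminal for each terminal appearing in a rule of length ≥ 2: X1 → q, X2 → r, X3 → p.
Binarize each right-hand side of length ≥ 3 by chaining fresh nonterminals (Y1, Y2, …): affected rules were S → X2 M N; M → X2 X3 M N.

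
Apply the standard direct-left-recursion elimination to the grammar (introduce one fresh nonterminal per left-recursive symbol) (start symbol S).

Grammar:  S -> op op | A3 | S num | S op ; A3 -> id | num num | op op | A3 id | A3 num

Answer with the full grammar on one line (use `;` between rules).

S, A3 are directly left-recursive.
For S: α = {num, op}, β = {op op, A3}. Rewrite as S → β S' and S' → α S' | ε.
For A3: α = {id, num}, β = {id, num num, op op}. Rewrite as A3 → β A3' and A3' → α A3' | ε.

S -> op op S' | A3 S'; A3 -> id A3' | num num A3' | op op A3'; S' -> num S' | op S' | epsilon; A3' -> id A3' | num A3' | epsilon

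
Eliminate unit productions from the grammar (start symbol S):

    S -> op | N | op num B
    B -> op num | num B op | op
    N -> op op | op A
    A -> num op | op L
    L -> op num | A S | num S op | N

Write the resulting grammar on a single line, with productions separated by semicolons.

S -> op | op num B | op op | op A; B -> op num | num B op | op; N -> op op | op A; A -> num op | op L; L -> op num | A S | num S op | op op | op A

Unit pairs: L ⇒* {N}; S ⇒* {N}.
Replace each nonterminal's rules with the union of the non-unit rules of every nonterminal it unit-derives.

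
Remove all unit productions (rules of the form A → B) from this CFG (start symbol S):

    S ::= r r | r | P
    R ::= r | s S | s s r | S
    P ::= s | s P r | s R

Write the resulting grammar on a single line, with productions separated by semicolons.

S ::= r r | r | s | s P r | s R; R ::= r r | r | s | s P r | s R | s S | s s r; P ::= s | s P r | s R

Unit pairs: R ⇒* {P, S}; S ⇒* {P}.
Replace each nonterminal's rules with the union of the non-unit rules of every nonterminal it unit-derives.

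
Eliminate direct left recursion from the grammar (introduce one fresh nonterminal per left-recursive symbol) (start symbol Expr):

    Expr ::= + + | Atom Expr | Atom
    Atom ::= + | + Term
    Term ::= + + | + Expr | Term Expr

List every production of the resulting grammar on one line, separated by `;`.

Left recursion appears on Term.
For Term: α = {Expr}, β = {+ +, + Expr}. Rewrite as Term → β Term1 and Term1 → α Term1 | ε.

Expr ::= + + | Atom Expr | Atom; Atom ::= + | + Term; Term ::= + + Term1 | + Expr Term1; Term1 ::= Expr Term1 | ε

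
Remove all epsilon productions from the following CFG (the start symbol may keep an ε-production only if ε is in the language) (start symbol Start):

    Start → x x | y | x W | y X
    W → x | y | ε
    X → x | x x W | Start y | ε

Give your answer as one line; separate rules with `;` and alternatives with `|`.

Nullable set = {W, X}.
ε ∉ L(G), so no ε-production is kept.
Add the nullable-subset variants: Start → x W gives x W | x. X → x x W gives x x W | x x.

Start → x x | y | x W | x | y X; W → x | y; X → x | x x W | x x | Start y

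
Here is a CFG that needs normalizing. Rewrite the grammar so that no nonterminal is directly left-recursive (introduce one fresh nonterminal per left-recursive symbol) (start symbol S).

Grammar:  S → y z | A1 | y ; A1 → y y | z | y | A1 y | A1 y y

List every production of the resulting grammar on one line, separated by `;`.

Left recursion appears on A1.
For A1: α = {y, y y}, β = {y y, z, y}. Rewrite as A1 → β A1' and A1' → α A1' | ε.

S → y z | A1 | y; A1 → y y A1' | z A1' | y A1'; A1' → y A1' | y y A1' | ε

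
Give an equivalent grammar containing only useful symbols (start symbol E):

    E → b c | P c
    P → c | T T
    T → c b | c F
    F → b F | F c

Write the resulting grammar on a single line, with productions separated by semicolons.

E → b c | P c; P → c | T T; T → c b

Generating nonterminals: {E, P, T}.
Reachable from E after that: {E, P, T}.
Removed useless symbols: {F} and every production mentioning them.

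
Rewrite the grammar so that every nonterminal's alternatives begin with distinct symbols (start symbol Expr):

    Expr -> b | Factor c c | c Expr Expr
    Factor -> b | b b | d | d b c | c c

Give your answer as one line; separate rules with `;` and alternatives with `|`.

Expr -> b | Factor c c | c Expr Expr; Factor -> c c | b Factor1 | d Factor2; Factor1 -> ε | b; Factor2 -> ε | b c

Factor has alternatives sharing prefix 'b': factor to Factor → b Factor1 with Factor1 → ε | b.
Factor has alternatives sharing prefix 'd': factor to Factor → d Factor2 with Factor2 → ε | b c.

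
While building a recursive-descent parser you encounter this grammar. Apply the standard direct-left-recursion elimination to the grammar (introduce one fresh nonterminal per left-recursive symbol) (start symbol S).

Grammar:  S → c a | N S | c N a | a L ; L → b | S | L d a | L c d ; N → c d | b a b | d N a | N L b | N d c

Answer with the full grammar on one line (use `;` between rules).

S → c a | N S | c N a | a L; L → b L' | S L'; N → c d N' | b a b N' | d N a N'; L' → d a L' | c d L' | eps; N' → L b N' | d c N' | eps

Directly left-recursive nonterminals: L, N.
For L: α = {d a, c d}, β = {b, S}. Rewrite as L → β L' and L' → α L' | ε.
For N: α = {L b, d c}, β = {c d, b a b, d N a}. Rewrite as N → β N' and N' → α N' | ε.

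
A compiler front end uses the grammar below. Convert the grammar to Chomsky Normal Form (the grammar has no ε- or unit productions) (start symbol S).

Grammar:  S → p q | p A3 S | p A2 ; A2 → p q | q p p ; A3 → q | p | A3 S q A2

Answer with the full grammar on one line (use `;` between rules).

Introduce a nonterminal for each terminal appearing in a rule of length ≥ 2: X1 → p, X2 → q.
Binarize each right-hand side of length ≥ 3 by chaining fresh nonterminals (Y1, Y2, …): affected rules were S → X1 A3 S; A2 → X2 X1 X1; A3 → A3 S X2 A2.

S → X1 X2 | X1 Y1 | X1 A2; A2 → X1 X2 | X2 Y2; A3 → q | p | A3 Y3; X1 → p; X2 → q; Y1 → A3 S; Y2 → X1 X1; Y3 → S Y4; Y4 → X2 A2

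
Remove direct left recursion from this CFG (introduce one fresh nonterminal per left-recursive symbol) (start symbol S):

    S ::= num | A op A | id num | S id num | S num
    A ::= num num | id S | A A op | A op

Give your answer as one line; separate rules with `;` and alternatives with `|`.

S ::= num S' | A op A S' | id num S'; A ::= num num A' | id S A'; S' ::= id num S' | num S' | ε; A' ::= A op A' | op A' | ε

Left recursion appears on S, A.
For S: α = {id num, num}, β = {num, A op A, id num}. Rewrite as S → β S' and S' → α S' | ε.
For A: α = {A op, op}, β = {num num, id S}. Rewrite as A → β A' and A' → α A' | ε.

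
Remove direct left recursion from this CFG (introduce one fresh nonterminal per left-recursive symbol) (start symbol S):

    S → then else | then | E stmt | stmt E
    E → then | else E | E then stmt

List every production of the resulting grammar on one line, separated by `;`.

E is directly left-recursive.
For E: α = {then stmt}, β = {then, else E}. Rewrite as E → β E' and E' → α E' | ε.

S → then else | then | E stmt | stmt E; E → then E' | else E E'; E' → then stmt E' | ε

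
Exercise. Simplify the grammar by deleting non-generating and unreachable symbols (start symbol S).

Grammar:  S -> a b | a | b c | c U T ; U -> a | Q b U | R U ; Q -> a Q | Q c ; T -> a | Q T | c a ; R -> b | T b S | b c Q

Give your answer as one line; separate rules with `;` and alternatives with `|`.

S -> a b | a | b c | c U T; U -> a | R U; T -> a | c a; R -> b | T b S

Generating nonterminals: {R, S, T, U}.
Reachable from S after that: {R, S, T, U}.
Removed useless symbols: {Q} and every production mentioning them.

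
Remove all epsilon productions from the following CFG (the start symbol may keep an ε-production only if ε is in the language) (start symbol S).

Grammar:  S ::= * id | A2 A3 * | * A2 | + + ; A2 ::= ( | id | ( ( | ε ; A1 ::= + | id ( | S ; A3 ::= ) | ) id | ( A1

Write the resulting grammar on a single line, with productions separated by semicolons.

S ::= * id | A2 A3 * | A3 * | * A2 | * | + +; A2 ::= ( | id | ( (; A1 ::= + | id ( | S; A3 ::= ) | ) id | ( A1

Nullable set = {A2}.
ε ∉ L(G), so no ε-production is kept.
Expand every rule over subsets of its nullable positions: S → A2 A3 * gives A2 A3 * | A3 *. S → * A2 gives * A2 | *.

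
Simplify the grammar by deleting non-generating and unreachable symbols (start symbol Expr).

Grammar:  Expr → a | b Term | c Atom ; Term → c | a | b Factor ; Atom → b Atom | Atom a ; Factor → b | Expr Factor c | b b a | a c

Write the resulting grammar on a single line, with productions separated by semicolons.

Expr → a | b Term; Term → c | a | b Factor; Factor → b | Expr Factor c | b b a | a c

Generating nonterminals: {Expr, Factor, Term}.
Reachable from Expr after that: {Expr, Factor, Term}.
Removed useless symbols: {Atom} and every production mentioning them.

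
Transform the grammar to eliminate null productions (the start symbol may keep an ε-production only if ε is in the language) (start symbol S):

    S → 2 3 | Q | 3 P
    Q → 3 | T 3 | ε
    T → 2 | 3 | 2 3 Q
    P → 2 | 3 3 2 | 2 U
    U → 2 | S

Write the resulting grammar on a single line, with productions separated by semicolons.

S → 2 3 | Q | 3 P | ε; Q → 3 | T 3; T → 2 | 3 | 2 3 Q | 2 3; P → 2 | 3 3 2 | 2 U; U → 2 | S

The nullable symbols are {Q, S, U}.
ε ∈ L(G) since S is nullable, so keep S → ε.
Expand every rule over subsets of its nullable positions: T → 2 3 Q gives 2 3 Q | 2 3.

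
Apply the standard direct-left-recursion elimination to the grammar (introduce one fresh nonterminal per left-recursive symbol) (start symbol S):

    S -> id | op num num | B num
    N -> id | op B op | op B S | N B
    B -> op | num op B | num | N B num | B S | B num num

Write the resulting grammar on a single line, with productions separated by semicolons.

S -> id | op num num | B num; N -> id N' | op B op N' | op B S N'; B -> op B' | num op B B' | num B' | N B num B'; N' -> B N' | ε; B' -> S B' | num num B' | ε

N, B are directly left-recursive.
For N: α = {B}, β = {id, op B op, op B S}. Rewrite as N → β N' and N' → α N' | ε.
For B: α = {S, num num}, β = {op, num op B, num, N B num}. Rewrite as B → β B' and B' → α B' | ε.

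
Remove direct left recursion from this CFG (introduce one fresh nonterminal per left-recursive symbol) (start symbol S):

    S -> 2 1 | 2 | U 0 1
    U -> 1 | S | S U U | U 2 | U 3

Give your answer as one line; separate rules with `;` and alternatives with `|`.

Directly left-recursive nonterminal: U.
For U: α = {2, 3}, β = {1, S, S U U}. Rewrite as U → β U' and U' → α U' | ε.

S -> 2 1 | 2 | U 0 1; U -> 1 U' | S U' | S U U U'; U' -> 2 U' | 3 U' | epsilon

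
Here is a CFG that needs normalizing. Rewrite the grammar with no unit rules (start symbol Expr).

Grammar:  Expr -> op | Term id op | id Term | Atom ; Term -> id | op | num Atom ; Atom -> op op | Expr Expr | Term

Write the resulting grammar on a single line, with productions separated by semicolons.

Expr -> id | op | num Atom | op op | Expr Expr | Term id op | id Term; Term -> id | op | num Atom; Atom -> id | op | num Atom | op op | Expr Expr

Unit pairs: Atom ⇒* {Term}; Expr ⇒* {Atom, Term}.
Replace each nonterminal's rules with the union of the non-unit rules of every nonterminal it unit-derives.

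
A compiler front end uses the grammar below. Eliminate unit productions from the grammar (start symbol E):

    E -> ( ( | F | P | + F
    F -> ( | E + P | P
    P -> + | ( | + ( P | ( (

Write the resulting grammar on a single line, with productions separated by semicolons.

E -> ( ( | + F | ( | E + P | + | + ( P; F -> ( | E + P | + | + ( P | ( (; P -> + | ( | + ( P | ( (

Unit pairs: E ⇒* {F, P}; F ⇒* {P}.
For every A with A ⇒* B via unit rules, add B's non-unit alternatives to A; then delete every rule of the form X → Y.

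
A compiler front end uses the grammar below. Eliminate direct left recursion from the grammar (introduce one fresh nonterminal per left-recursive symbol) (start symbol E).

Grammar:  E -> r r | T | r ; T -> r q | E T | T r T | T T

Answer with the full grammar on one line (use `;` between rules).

Directly left-recursive nonterminal: T.
For T: α = {r T, T}, β = {r q, E T}. Rewrite as T → β T' and T' → α T' | ε.

E -> r r | T | r; T -> r q T' | E T T'; T' -> r T T' | T T' | ε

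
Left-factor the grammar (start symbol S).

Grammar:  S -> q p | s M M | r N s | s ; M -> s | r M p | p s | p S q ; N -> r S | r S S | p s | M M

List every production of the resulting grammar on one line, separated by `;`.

S has alternatives sharing prefix 's': factor to S → s S' with S' → M M | ε.
M has alternatives sharing prefix 'p': factor to M → p M' with M' → s | S q.
N has alternatives sharing prefix 'r S': factor to N → r S N' with N' → ε | S.

S -> q p | r N s | s S'; M -> s | r M p | p M'; N -> p s | M M | r S N'; S' -> M M | ε; M' -> s | S q; N' -> ε | S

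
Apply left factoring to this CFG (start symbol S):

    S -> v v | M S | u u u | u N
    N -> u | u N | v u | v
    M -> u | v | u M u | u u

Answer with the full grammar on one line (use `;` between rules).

S -> v v | M S | u S'; N -> u N' | v N''; M -> v | u M'; S' -> u u | N; N' -> ε | N; N'' -> u | ε; M' -> ε | M u | u

S has alternatives sharing prefix 'u': factor to S → u S' with S' → u u | N.
N has alternatives sharing prefix 'u': factor to N → u N' with N' → ε | N.
N has alternatives sharing prefix 'v': factor to N → v N'' with N'' → u | ε.
M has alternatives sharing prefix 'u': factor to M → u M' with M' → ε | M u | u.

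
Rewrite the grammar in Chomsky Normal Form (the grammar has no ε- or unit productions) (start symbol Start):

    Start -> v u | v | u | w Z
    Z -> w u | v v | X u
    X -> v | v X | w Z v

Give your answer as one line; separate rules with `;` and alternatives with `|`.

Start -> X1 X2 | v | u | X3 Z; Z -> X3 X2 | X1 X1 | X X2; X -> v | X1 X | X3 Y1; X1 -> v; X2 -> u; X3 -> w; Y1 -> Z X1

Introduce a nonterminal for each terminal appearing in a rule of length ≥ 2: X1 → v, X2 → u, X3 → w.
Binarize each right-hand side of length ≥ 3 by chaining fresh nonterminals (Y1, Y2, …): affected rules were X → X3 Z X1.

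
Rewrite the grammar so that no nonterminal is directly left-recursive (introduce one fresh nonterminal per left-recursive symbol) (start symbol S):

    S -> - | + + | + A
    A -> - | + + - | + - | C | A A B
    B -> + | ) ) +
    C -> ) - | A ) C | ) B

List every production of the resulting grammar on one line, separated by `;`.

S -> - | + + | + A; A -> - A' | + + - A' | + - A' | C A'; B -> + | ) ) +; C -> ) - | A ) C | ) B; A' -> A B A' | ε

A is directly left-recursive.
For A: α = {A B}, β = {-, + + -, + -, C}. Rewrite as A → β A' and A' → α A' | ε.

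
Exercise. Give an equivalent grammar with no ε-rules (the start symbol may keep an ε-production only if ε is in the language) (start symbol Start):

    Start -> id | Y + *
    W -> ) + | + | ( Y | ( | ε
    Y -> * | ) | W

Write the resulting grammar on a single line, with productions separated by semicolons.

Start -> id | Y + * | + *; W -> ) + | + | ( Y | (; Y -> * | ) | W

The nullable symbols are {W, Y}.
ε ∉ L(G), so no ε-production is kept.
Expand every rule over subsets of its nullable positions: Start → Y + * gives Y + * | + *. W → ( Y gives ( Y | (.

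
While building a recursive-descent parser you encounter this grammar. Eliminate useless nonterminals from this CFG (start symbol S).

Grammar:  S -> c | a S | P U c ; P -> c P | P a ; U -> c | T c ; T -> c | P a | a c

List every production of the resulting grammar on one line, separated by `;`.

S -> c | a S

Generating nonterminals: {S, T, U}.
Reachable from S after that: {S}.
Removed useless symbols: {P, T, U} and every production mentioning them.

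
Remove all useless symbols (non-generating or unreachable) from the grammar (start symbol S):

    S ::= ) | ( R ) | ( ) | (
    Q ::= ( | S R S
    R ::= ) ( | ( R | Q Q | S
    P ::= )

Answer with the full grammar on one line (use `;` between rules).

S ::= ) | ( R ) | ( ) | (; Q ::= ( | S R S; R ::= ) ( | ( R | Q Q | S

Generating nonterminals: {P, Q, R, S}.
Reachable from S after that: {Q, R, S}.
Removed useless symbols: {P} and every production mentioning them.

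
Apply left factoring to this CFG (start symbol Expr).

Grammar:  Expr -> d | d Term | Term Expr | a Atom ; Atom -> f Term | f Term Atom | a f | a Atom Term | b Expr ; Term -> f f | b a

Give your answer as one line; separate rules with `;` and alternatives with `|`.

Expr has alternatives sharing prefix 'd': factor to Expr → d Expr1 with Expr1 → ε | Term.
Atom has alternatives sharing prefix 'f Term': factor to Atom → f Term Atom1 with Atom1 → ε | Atom.
Atom has alternatives sharing prefix 'a': factor to Atom → a Atom2 with Atom2 → f | Atom Term.

Expr -> Term Expr | a Atom | d Expr1; Atom -> b Expr | f Term Atom1 | a Atom2; Term -> f f | b a; Expr1 -> ε | Term; Atom1 -> ε | Atom; Atom2 -> f | Atom Term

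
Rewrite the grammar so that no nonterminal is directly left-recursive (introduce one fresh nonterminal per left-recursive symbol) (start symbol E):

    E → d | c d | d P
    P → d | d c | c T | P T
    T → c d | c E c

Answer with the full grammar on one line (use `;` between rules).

Directly left-recursive nonterminal: P.
For P: α = {T}, β = {d, d c, c T}. Rewrite as P → β P' and P' → α P' | ε.

E → d | c d | d P; P → d P' | d c P' | c T P'; T → c d | c E c; P' → T P' | eps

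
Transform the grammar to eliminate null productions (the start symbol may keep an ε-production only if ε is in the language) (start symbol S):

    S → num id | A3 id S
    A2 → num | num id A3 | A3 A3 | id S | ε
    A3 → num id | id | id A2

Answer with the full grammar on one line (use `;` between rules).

S → num id | A3 id S; A2 → num | num id A3 | A3 A3 | id S; A3 → num id | id | id A2

Nullable set = {A2}.
ε ∉ L(G), so no ε-production is kept.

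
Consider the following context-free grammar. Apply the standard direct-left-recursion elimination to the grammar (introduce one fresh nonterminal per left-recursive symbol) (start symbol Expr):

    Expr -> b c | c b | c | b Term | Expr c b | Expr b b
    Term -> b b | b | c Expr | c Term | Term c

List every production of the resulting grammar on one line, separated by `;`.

Expr, Term are directly left-recursive.
For Expr: α = {c b, b b}, β = {b c, c b, c, b Term}. Rewrite as Expr → β Expr1 and Expr1 → α Expr1 | ε.
For Term: α = {c}, β = {b b, b, c Expr, c Term}. Rewrite as Term → β Term1 and Term1 → α Term1 | ε.

Expr -> b c Expr1 | c b Expr1 | c Expr1 | b Term Expr1; Term -> b b Term1 | b Term1 | c Expr Term1 | c Term Term1; Expr1 -> c b Expr1 | b b Expr1 | ε; Term1 -> c Term1 | ε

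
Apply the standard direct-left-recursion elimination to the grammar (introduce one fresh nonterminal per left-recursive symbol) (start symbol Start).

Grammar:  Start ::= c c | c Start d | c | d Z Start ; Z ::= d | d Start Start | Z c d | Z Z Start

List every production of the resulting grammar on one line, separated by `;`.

Z is directly left-recursive.
For Z: α = {c d, Z Start}, β = {d, d Start Start}. Rewrite as Z → β Z1 and Z1 → α Z1 | ε.

Start ::= c c | c Start d | c | d Z Start; Z ::= d Z1 | d Start Start Z1; Z1 ::= c d Z1 | Z Start Z1 | eps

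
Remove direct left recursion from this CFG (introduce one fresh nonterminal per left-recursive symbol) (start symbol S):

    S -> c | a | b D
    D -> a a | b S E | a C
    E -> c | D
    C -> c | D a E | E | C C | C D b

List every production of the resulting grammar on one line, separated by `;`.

Directly left-recursive nonterminal: C.
For C: α = {C, D b}, β = {c, D a E, E}. Rewrite as C → β C' and C' → α C' | ε.

S -> c | a | b D; D -> a a | b S E | a C; E -> c | D; C -> c C' | D a E C' | E C'; C' -> C C' | D b C' | ε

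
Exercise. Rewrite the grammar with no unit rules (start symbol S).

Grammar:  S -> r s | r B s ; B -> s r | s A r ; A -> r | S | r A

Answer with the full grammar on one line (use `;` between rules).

Unit pairs: A ⇒* {S}.
For every A with A ⇒* B via unit rules, add B's non-unit alternatives to A; then delete every rule of the form X → Y.

S -> r s | r B s; B -> s r | s A r; A -> r s | r B s | r | r A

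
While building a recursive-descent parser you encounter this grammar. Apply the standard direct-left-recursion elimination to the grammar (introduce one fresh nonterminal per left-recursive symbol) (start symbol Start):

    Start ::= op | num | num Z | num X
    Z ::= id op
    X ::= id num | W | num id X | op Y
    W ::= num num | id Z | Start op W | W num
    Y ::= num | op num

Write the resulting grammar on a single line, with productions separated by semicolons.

Start ::= op | num | num Z | num X; Z ::= id op; X ::= id num | W | num id X | op Y; W ::= num num W1 | id Z W1 | Start op W W1; Y ::= num | op num; W1 ::= num W1 | ε

W is directly left-recursive.
For W: α = {num}, β = {num num, id Z, Start op W}. Rewrite as W → β W1 and W1 → α W1 | ε.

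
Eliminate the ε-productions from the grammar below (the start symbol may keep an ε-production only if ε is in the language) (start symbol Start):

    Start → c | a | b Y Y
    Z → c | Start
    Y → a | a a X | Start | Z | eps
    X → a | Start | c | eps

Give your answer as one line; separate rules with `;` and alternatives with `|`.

The nullable symbols are {X, Y}.
ε ∉ L(G), so no ε-production is kept.
Expand every rule over subsets of its nullable positions: Start → b Y Y gives b Y Y | b Y | b. Y → a a X gives a a X | a a.

Start → c | a | b Y Y | b Y | b; Z → c | Start; Y → a | a a X | a a | Start | Z; X → a | Start | c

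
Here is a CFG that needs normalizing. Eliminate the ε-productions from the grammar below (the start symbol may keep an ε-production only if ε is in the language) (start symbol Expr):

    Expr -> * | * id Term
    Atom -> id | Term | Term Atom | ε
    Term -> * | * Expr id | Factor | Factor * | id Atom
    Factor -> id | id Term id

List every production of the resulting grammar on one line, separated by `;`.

Nullable set = {Atom}.
ε ∉ L(G), so no ε-production is kept.
Add the nullable-subset variants: Term → id Atom gives id Atom | id.

Expr -> * | * id Term; Atom -> id | Term | Term Atom; Term -> * | * Expr id | Factor | Factor * | id Atom | id; Factor -> id | id Term id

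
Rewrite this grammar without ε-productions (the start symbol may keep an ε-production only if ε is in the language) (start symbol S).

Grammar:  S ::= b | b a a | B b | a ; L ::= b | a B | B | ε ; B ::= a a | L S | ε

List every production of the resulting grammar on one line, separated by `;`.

S ::= b | b a a | B b | a; L ::= b | a B | a | B; B ::= a a | L S | S

Nullable set = {B, L}.
ε ∉ L(G), so no ε-production is kept.
Add the nullable-subset variants: L → a B gives a B | a. B → L S gives L S | S.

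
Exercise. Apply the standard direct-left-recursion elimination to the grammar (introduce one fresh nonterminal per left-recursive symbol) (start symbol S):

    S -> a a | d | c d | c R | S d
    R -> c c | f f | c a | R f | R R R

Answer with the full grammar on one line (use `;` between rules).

S -> a a S' | d S' | c d S' | c R S'; R -> c c R' | f f R' | c a R'; S' -> d S' | ε; R' -> f R' | R R R' | ε

Left recursion appears on S, R.
For S: α = {d}, β = {a a, d, c d, c R}. Rewrite as S → β S' and S' → α S' | ε.
For R: α = {f, R R}, β = {c c, f f, c a}. Rewrite as R → β R' and R' → α R' | ε.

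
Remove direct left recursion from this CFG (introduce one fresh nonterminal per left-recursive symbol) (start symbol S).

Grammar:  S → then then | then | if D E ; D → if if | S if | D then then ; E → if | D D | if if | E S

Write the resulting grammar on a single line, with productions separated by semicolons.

S → then then | then | if D E; D → if if D' | S if D'; E → if E' | D D E' | if if E'; D' → then then D' | ε; E' → S E' | ε

Left recursion appears on D, E.
For D: α = {then then}, β = {if if, S if}. Rewrite as D → β D' and D' → α D' | ε.
For E: α = {S}, β = {if, D D, if if}. Rewrite as E → β E' and E' → α E' | ε.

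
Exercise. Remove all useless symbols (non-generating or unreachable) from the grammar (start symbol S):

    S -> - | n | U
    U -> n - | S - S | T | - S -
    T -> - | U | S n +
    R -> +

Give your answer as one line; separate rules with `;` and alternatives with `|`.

S -> - | n | U; U -> n - | S - S | T | - S -; T -> - | U | S n +

Generating nonterminals: {R, S, T, U}.
Reachable from S after that: {S, T, U}.
Removed useless symbols: {R} and every production mentioning them.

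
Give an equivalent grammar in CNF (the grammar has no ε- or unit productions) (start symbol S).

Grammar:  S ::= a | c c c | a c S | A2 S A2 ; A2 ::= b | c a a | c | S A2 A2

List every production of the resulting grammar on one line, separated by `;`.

S ::= a | X1 Y1 | X2 Y2 | A2 Y3; A2 ::= b | X1 Y4 | c | S Y5; X1 ::= c; X2 ::= a; Y1 ::= X1 X1; Y2 ::= X1 S; Y3 ::= S A2; Y4 ::= X2 X2; Y5 ::= A2 A2

Introduce a nonterminal for each terminal appearing in a rule of length ≥ 2: X1 → c, X2 → a.
Binarize each right-hand side of length ≥ 3 by chaining fresh nonterminals (Y1, Y2, …): affected rules were S → X1 X1 X1; S → X2 X1 S; S → A2 S A2; A2 → X1 X2 X2.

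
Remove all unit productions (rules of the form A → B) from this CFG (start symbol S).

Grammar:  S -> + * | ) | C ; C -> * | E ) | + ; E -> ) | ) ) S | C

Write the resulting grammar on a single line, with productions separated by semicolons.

Unit pairs: E ⇒* {C}; S ⇒* {C}.
For every A with A ⇒* B via unit rules, add B's non-unit alternatives to A; then delete every rule of the form X → Y.

S -> * | E ) | + | + * | ); C -> * | E ) | +; E -> ) | ) ) S | * | E ) | +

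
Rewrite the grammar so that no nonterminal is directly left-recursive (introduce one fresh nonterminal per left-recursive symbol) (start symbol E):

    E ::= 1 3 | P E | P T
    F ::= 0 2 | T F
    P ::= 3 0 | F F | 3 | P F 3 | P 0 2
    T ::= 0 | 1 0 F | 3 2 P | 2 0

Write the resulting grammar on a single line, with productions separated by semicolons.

E ::= 1 3 | P E | P T; F ::= 0 2 | T F; P ::= 3 0 P' | F F P' | 3 P'; T ::= 0 | 1 0 F | 3 2 P | 2 0; P' ::= F 3 P' | 0 2 P' | ε

P is directly left-recursive.
For P: α = {F 3, 0 2}, β = {3 0, F F, 3}. Rewrite as P → β P' and P' → α P' | ε.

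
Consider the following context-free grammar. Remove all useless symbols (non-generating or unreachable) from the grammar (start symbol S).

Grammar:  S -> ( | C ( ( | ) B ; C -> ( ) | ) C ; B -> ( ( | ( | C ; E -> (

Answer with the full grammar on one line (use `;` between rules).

S -> ( | C ( ( | ) B; C -> ( ) | ) C; B -> ( ( | ( | C

Generating nonterminals: {B, C, E, S}.
Reachable from S after that: {B, C, S}.
Removed useless symbols: {E} and every production mentioning them.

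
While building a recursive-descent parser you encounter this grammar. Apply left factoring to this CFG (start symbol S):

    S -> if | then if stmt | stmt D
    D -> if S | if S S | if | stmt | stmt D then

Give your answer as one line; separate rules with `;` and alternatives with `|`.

S -> if | then if stmt | stmt D; D -> if D' | stmt D''; D' -> ε | S D'''; D'' -> ε | D then; D''' -> ε | S

D has alternatives sharing prefix 'if': factor to D → if D' with D' → S | S S | ε.
D has alternatives sharing prefix 'stmt': factor to D → stmt D'' with D'' → ε | D then.
D' has alternatives sharing prefix 'S': factor to D' → S D''' with D''' → ε | S.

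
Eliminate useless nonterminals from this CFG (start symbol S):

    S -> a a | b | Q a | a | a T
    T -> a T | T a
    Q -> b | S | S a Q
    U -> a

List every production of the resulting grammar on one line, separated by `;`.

Generating nonterminals: {Q, S, U}.
Reachable from S after that: {Q, S}.
Removed useless symbols: {T, U} and every production mentioning them.

S -> a a | b | Q a | a; Q -> b | S | S a Q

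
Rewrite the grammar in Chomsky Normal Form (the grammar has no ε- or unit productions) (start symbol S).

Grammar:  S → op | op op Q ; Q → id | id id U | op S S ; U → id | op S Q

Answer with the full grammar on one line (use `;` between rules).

S → op | X1 Y1; Q → id | X2 Y2 | X1 Y3; U → id | X1 Y4; X1 → op; X2 → id; Y1 → X1 Q; Y2 → X2 U; Y3 → S S; Y4 → S Q

Introduce a nonterminal for each terminal appearing in a rule of length ≥ 2: X1 → op, X2 → id.
Binarize each right-hand side of length ≥ 3 by chaining fresh nonterminals (Y1, Y2, …): affected rules were S → X1 X1 Q; Q → X2 X2 U; Q → X1 S S; U → X1 S Q.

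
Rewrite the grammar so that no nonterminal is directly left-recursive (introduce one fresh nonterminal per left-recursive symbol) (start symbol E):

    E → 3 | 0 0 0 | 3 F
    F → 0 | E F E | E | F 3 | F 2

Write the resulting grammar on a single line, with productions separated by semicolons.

Directly left-recursive nonterminal: F.
For F: α = {3, 2}, β = {0, E F E, E}. Rewrite as F → β F' and F' → α F' | ε.

E → 3 | 0 0 0 | 3 F; F → 0 F' | E F E F' | E F'; F' → 3 F' | 2 F' | eps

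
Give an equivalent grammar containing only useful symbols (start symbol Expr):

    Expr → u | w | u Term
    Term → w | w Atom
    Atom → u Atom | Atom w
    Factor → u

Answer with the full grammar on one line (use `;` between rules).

Generating nonterminals: {Expr, Factor, Term}.
Reachable from Expr after that: {Expr, Term}.
Removed useless symbols: {Atom, Factor} and every production mentioning them.

Expr → u | w | u Term; Term → w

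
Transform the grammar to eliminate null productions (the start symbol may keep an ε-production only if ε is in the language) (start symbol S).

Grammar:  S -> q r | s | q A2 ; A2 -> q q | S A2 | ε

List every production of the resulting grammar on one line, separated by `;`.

Nullable nonterminals: {A2}.
ε ∉ L(G), so no ε-production is kept.
For each production, add variants omitting each subset of nullable occurrences: S → q A2 gives q A2 | q. A2 → S A2 gives S A2 | S.

S -> q r | s | q A2 | q; A2 -> q q | S A2 | S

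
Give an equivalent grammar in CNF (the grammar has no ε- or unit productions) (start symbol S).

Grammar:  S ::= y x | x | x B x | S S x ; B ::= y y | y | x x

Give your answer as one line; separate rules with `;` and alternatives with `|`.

Introduce a nonterminal for each terminal appearing in a rule of length ≥ 2: X1 → y, X2 → x.
Binarize each right-hand side of length ≥ 3 by chaining fresh nonterminals (Y1, Y2, …): affected rules were S → X2 B X2; S → S S X2.

S ::= X1 X2 | x | X2 Y1 | S Y2; B ::= X1 X1 | y | X2 X2; X1 ::= y; X2 ::= x; Y1 ::= B X2; Y2 ::= S X2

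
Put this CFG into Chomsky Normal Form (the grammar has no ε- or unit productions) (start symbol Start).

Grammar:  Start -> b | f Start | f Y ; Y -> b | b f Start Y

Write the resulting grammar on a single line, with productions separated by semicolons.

Introduce a nonterminal for each terminal appearing in a rule of length ≥ 2: X1 → f, X2 → b.
Binarize each right-hand side of length ≥ 3 by chaining fresh nonterminals (Y1, Y2, …): affected rules were Y → X2 X1 Start Y.

Start -> b | X1 Start | X1 Y; Y -> b | X2 Y1; X1 -> f; X2 -> b; Y1 -> X1 Y2; Y2 -> Start Y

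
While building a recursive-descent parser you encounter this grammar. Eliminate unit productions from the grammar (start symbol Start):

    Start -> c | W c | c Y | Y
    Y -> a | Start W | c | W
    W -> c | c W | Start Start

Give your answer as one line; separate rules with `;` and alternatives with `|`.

Unit pairs: Start ⇒* {W, Y}; Y ⇒* {W}.
For each unit pair (A, B), copy every non-unit production of B to A, then drop all unit productions.

Start -> c | W c | c Y | c W | Start Start | a | Start W; Y -> c | c W | Start Start | a | Start W; W -> c | c W | Start Start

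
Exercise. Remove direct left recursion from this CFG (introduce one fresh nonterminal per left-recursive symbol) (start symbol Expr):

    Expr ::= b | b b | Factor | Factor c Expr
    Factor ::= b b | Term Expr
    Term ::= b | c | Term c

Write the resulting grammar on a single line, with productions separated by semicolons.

Term is directly left-recursive.
For Term: α = {c}, β = {b, c}. Rewrite as Term → β Term1 and Term1 → α Term1 | ε.

Expr ::= b | b b | Factor | Factor c Expr; Factor ::= b b | Term Expr; Term ::= b Term1 | c Term1; Term1 ::= c Term1 | ε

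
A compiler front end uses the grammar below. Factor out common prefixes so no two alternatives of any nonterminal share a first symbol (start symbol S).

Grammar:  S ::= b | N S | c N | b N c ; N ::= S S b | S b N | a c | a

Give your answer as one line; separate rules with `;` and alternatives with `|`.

S has alternatives sharing prefix 'b': factor to S → b S' with S' → ε | N c.
N has alternatives sharing prefix 'S': factor to N → S N' with N' → S b | b N.
N has alternatives sharing prefix 'a': factor to N → a N'' with N'' → c | ε.

S ::= N S | c N | b S'; N ::= S N' | a N''; S' ::= epsilon | N c; N' ::= S b | b N; N'' ::= c | epsilon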